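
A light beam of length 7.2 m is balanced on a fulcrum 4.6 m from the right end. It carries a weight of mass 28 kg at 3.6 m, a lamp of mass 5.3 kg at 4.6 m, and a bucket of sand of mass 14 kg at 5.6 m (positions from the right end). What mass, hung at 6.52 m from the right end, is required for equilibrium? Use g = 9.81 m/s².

m ≈ 7.29 kg

Sum moments about the fulcrum (at 4.6 m from the right end) (the support reaction has zero arm there).
Weight: 28 × 9.81 = 274.7 N down at 3.6 m → arm 1 m, τ = 274.7 × 1 = 274.7 N·m clockwise.
Lamp: acts at the fulcrum, moment arm 0 → no torque.
Bucket of sand: 14 × 9.81 = 137.3 N down at 5.6 m → arm 1 m, τ = 137.3 × 1 = 137.3 N·m counterclockwise.
Net moment of known loads = 137.4 N·m clockwise.
An unknown mass m at 6.52 m has arm 1.92 m; its moment is m·g·1.92 counterclockwise.
Στ = 0 ⇒ m × 9.81 × 1.92 = 137.4 ⇒ m = 137.4 / (9.81 × 1.92) = 7.29 kg.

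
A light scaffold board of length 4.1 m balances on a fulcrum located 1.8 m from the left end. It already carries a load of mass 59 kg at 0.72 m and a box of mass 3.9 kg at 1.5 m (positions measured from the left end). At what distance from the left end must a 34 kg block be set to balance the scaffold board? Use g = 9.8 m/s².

x ≈ 3.71 m from the left end

Choose the fulcrum (at 1.8 m from the left end) as the axis so the support reaction has zero arm there.
Load: 59 × 9.8 = 578.2 N down at 0.72 m → arm 1.08 m, τ = 578.2 × 1.08 = 624.5 N·m counterclockwise.
Box: 3.9 × 9.8 = 38.22 N down at 1.5 m → arm 0.3 m, τ = 38.22 × 0.3 = 11.47 N·m counterclockwise.
Net moment of existing loads = 636 N·m counterclockwise.
The block weighs 34 × 9.8 = 333.2 N and must supply an equal clockwise moment, so its lever arm about the fulcrum is 636 / 333.2 = 1.91 m.
That puts it at 1.8 + 1.91 = 3.71 m from the left end.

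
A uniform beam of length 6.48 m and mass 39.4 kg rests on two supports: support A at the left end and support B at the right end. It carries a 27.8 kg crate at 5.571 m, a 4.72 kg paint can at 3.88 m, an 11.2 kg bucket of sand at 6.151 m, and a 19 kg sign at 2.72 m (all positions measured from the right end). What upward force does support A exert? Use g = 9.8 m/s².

R_A ≈ 637 N

Taking torques about support B:
Beam weight: 39.4 × 9.8 = 386.1 N down at 3.24 m → arm 3.24 m, τ = 386.1 × 3.24 = 1251 N·m counterclockwise.
Crate: 27.8 × 9.8 = 272.4 N down at 5.571 m → arm 5.571 m, τ = 272.4 × 5.571 = 1518 N·m counterclockwise.
Paint can: 4.72 × 9.8 = 46.26 N down at 3.88 m → arm 3.88 m, τ = 46.26 × 3.88 = 179.5 N·m counterclockwise.
Bucket of sand: 11.2 × 9.8 = 109.8 N down at 6.151 m → arm 6.151 m, τ = 109.8 × 6.151 = 675.4 N·m counterclockwise.
Sign: 19 × 9.8 = 186.2 N down at 2.72 m → arm 2.72 m, τ = 186.2 × 2.72 = 506.5 N·m counterclockwise.
Net load moment about support B = 4130 N·m counterclockwise.
Reaction R at support A is upward at 6.48 m, arm 6.48 m → moment R × 6.48 clockwise.
Balancing moments: R × 6.48 = 4130, giving R = 637 N.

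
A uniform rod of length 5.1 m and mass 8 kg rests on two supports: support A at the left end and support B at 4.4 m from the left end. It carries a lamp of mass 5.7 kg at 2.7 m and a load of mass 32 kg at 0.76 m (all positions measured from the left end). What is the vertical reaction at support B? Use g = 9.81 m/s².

Choose support A as the axis so its reaction then has zero moment arm.
Beam weight: 8 × 9.81 = 78.48 N down at 2.55 m → arm 2.55 m, τ = 78.48 × 2.55 = 200.1 N·m clockwise.
Lamp: 5.7 × 9.81 = 55.92 N down at 2.7 m → arm 2.7 m, τ = 55.92 × 2.7 = 151 N·m clockwise.
Load: 32 × 9.81 = 313.9 N down at 0.76 m → arm 0.76 m, τ = 313.9 × 0.76 = 238.6 N·m clockwise.
Net load moment about support A = 589.7 N·m clockwise.
Reaction R at support B is upward at 4.4 m, arm 4.4 m → moment R × 4.4 counterclockwise.
Setting net torque to zero: R × 4.4 = 589.7 → R = 134 N.

R_B ≈ 134 N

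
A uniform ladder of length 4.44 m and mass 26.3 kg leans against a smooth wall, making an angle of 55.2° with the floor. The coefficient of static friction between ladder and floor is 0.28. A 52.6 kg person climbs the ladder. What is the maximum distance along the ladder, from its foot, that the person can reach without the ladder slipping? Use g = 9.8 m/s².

Choose the foot of the ladder as the axis so the floor normal and friction both act there and drop out.
Ladder weight 26.3×9.8 = 257.7 N acts at 2.22 m along the ladder; its horizontal arm is 2.22·cos55.2° = 1.267 m → τ = 326.5 N·m clockwise.
Person weight 52.6×9.8 = 515.5 N at distance d → arm d·cos55.2° → τ = 515.5·d·0.5707 clockwise.
Wall normal N at the top has arm L sinθ = 3.646 m counterclockwise, so Στ = 0 gives N·3.646 = 326.5 + 294.2·d.
ΣFy = 0 ⇒ N_floor = 773.2 N, so the maximum friction is μ_s·N_floor = 0.28×773.2 = 216.5 N. ΣFx = 0 ⇒ N_wall = f, so at the slipping point N = 216.5 N.
Substituting: 216.5×3.646 = 326.5 + 294.2·d ⇒ d = (789.4 − 326.5) / 294.2 = 1.57 m.

d ≈ 1.57 m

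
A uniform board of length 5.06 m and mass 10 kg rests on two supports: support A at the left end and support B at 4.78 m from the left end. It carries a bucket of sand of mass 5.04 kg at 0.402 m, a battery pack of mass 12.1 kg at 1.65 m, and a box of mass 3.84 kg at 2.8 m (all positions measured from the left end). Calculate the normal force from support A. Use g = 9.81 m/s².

Sum moments about support B (its reaction then has zero moment arm).
Beam weight: 10 × 9.81 = 98.1 N down at 2.53 m → arm 2.25 m, τ = 98.1 × 2.25 = 220.7 N·m counterclockwise.
Bucket of sand: 5.04 × 9.81 = 49.44 N down at 0.402 m → arm 4.378 m, τ = 49.44 × 4.378 = 216.4 N·m counterclockwise.
Battery pack: 12.1 × 9.81 = 118.7 N down at 1.65 m → arm 3.13 m, τ = 118.7 × 3.13 = 371.5 N·m counterclockwise.
Box: 3.84 × 9.81 = 37.67 N down at 2.8 m → arm 1.98 m, τ = 37.67 × 1.98 = 74.59 N·m counterclockwise.
Net load moment about support B = 883.2 N·m counterclockwise.
Reaction R at support A is upward at 0 m, arm 4.78 m → moment R × 4.78 clockwise.
Setting net torque to zero: R × 4.78 = 883.2 → R = 185 N.

R_A ≈ 185 N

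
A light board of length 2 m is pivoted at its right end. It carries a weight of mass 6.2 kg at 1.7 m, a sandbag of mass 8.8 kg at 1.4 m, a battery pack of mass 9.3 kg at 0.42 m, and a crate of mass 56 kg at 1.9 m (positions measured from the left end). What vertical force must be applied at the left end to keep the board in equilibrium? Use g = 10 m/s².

Take moments about the right end.
Weight: 6.2 × 10 = 62 N down at 1.7 m → arm 0.3 m, τ = 62 × 0.3 = 18.6 N·m counterclockwise.
Sandbag: 8.8 × 10 = 88 N down at 1.4 m → arm 0.6 m, τ = 88 × 0.6 = 52.8 N·m counterclockwise.
Battery pack: 9.3 × 10 = 93 N down at 0.42 m → arm 1.58 m, τ = 93 × 1.58 = 146.9 N·m counterclockwise.
Crate: 56 × 10 = 560 N down at 1.9 m → arm 0.1 m, τ = 560 × 0.1 = 56 N·m counterclockwise.
Net moment of the loads = 274.3 N·m counterclockwise.
The upward force F acts at the left end, arm 2 m, giving F × 2 clockwise.
For rotational equilibrium, F × 2 = 274.3, so F = 274.3 / 2 = 137 N.

F ≈ 137 N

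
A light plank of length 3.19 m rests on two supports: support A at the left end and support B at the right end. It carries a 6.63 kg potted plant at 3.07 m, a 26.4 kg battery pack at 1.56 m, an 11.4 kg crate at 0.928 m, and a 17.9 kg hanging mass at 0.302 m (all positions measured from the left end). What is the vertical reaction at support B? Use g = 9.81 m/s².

R_B ≈ 238 N

Sum moments about support A (its reaction then has zero moment arm).
Potted plant: 6.63 × 9.81 = 65.04 N down at 3.07 m → arm 3.07 m, τ = 65.04 × 3.07 = 199.7 N·m clockwise.
Battery pack: 26.4 × 9.81 = 259 N down at 1.56 m → arm 1.56 m, τ = 259 × 1.56 = 404 N·m clockwise.
Crate: 11.4 × 9.81 = 111.8 N down at 0.928 m → arm 0.928 m, τ = 111.8 × 0.928 = 103.8 N·m clockwise.
Hanging mass: 17.9 × 9.81 = 175.6 N down at 0.302 m → arm 0.302 m, τ = 175.6 × 0.302 = 53.03 N·m clockwise.
Net load moment about support A = 760.5 N·m clockwise.
Reaction R at support B is upward at 3.19 m, arm 3.19 m → moment R × 3.19 counterclockwise.
Setting net torque to zero: R × 3.19 = 760.5 → R = 238 N.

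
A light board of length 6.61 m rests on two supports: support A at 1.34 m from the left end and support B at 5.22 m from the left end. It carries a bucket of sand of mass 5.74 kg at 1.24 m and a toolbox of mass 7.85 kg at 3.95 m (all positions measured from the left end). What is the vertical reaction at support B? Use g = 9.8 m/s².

R_B ≈ 50.3 N

Sum moments about support A (its reaction then has zero moment arm).
Bucket of sand: 5.74 × 9.8 = 56.25 N down at 1.24 m → arm 0.1 m, τ = 56.25 × 0.1 = 5.625 N·m counterclockwise.
Toolbox: 7.85 × 9.8 = 76.93 N down at 3.95 m → arm 2.61 m, τ = 76.93 × 2.61 = 200.8 N·m clockwise.
Net load moment about support A = 195.2 N·m clockwise.
Reaction R at support B is upward at 5.22 m, arm 3.88 m → moment R × 3.88 counterclockwise.
Balancing moments: R × 3.88 = 195.2, giving R = 50.3 N.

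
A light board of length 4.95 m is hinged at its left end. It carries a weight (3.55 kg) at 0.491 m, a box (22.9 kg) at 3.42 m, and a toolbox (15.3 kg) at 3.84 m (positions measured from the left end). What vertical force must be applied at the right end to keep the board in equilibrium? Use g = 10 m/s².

F ≈ 280 N

Choose the left end as the axis so the unknown pivot reaction has zero arm there.
Weight: 3.55 × 10 = 35.5 N down at 0.491 m → arm 0.491 m, τ = 35.5 × 0.491 = 17.43 N·m clockwise.
Box: 22.9 × 10 = 229 N down at 3.42 m → arm 3.42 m, τ = 229 × 3.42 = 783.2 N·m clockwise.
Toolbox: 15.3 × 10 = 153 N down at 3.84 m → arm 3.84 m, τ = 153 × 3.84 = 587.5 N·m clockwise.
Net moment of the loads = 1388 N·m clockwise.
The upward force F acts at the right end, arm 4.95 m, giving F × 4.95 counterclockwise.
Setting net torque to zero: F × 4.95 = 1388 → F = 1388 / 4.95 = 280 N.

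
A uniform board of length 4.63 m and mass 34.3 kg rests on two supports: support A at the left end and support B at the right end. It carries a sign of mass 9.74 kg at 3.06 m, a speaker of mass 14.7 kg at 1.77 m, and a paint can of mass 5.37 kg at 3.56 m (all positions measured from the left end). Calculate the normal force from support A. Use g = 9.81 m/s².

R_A ≈ 302 N

Take moments about support B.
Beam weight: 34.3 × 9.81 = 336.5 N down at 2.315 m → arm 2.315 m, τ = 336.5 × 2.315 = 779 N·m counterclockwise.
Sign: 9.74 × 9.81 = 95.55 N down at 3.06 m → arm 1.57 m, τ = 95.55 × 1.57 = 150 N·m counterclockwise.
Speaker: 14.7 × 9.81 = 144.2 N down at 1.77 m → arm 2.86 m, τ = 144.2 × 2.86 = 412.4 N·m counterclockwise.
Paint can: 5.37 × 9.81 = 52.68 N down at 3.56 m → arm 1.07 m, τ = 52.68 × 1.07 = 56.37 N·m counterclockwise.
Net load moment about support B = 1398 N·m counterclockwise.
Reaction R at support A is upward at 0 m, arm 4.63 m → moment R × 4.63 clockwise.
Balancing moments: R × 4.63 = 1398, giving R = 302 N.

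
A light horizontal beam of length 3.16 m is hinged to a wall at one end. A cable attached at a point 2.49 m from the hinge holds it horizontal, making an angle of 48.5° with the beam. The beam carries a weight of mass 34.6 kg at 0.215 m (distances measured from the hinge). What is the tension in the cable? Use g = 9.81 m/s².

Taking torques about the hinge:
Weight: 34.6 × 9.81 = 339.4 N down at 0.215 m → arm 0.215 m, τ = 339.4 × 0.215 = 72.97 N·m clockwise.
Total clockwise load moment = 72.97 N·m.
The cable tension T acts at 2.49 m; only its component perpendicular to the beam, T sinθ, produces torque. sin 48.5° = 0.749.
Setting net torque to zero: T × 2.49 × 0.749 = 72.97 → T = 72.97 / 1.865 = 39.1 N.

T ≈ 39.1 N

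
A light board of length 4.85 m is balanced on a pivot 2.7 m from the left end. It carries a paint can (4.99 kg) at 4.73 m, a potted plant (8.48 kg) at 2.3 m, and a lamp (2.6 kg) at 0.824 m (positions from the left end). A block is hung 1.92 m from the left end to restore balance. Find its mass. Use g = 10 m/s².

Choose the pivot (at 2.7 m from the left end) as the axis so the support reaction has zero arm there.
Paint can: 4.99 × 10 = 49.9 N down at 4.73 m → arm 2.03 m, τ = 49.9 × 2.03 = 101.3 N·m clockwise.
Potted plant: 8.48 × 10 = 84.8 N down at 2.3 m → arm 0.4 m, τ = 84.8 × 0.4 = 33.92 N·m counterclockwise.
Lamp: 2.6 × 10 = 26 N down at 0.824 m → arm 1.876 m, τ = 26 × 1.876 = 48.78 N·m counterclockwise.
Net moment of known loads = 18.6 N·m clockwise.
An unknown mass m at 1.92 m has arm 0.78 m; its moment is m·g·0.78 counterclockwise.
For rotational equilibrium, m × 10 × 0.78 = 18.6, so m = 18.6 / (10 × 0.78) = 2.38 kg.

m ≈ 2.38 kg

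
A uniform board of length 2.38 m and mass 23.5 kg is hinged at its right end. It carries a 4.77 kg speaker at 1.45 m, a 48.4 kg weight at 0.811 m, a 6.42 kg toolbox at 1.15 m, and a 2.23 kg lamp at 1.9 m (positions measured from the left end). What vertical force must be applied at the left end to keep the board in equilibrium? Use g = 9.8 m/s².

Choose the right end as the axis so the unknown pivot reaction has zero arm there.
Beam weight: 23.5 × 9.8 = 230.3 N down at 1.19 m → arm 1.19 m, τ = 230.3 × 1.19 = 274.1 N·m counterclockwise.
Speaker: 4.77 × 9.8 = 46.75 N down at 1.45 m → arm 0.93 m, τ = 46.75 × 0.93 = 43.48 N·m counterclockwise.
Weight: 48.4 × 9.8 = 474.3 N down at 0.811 m → arm 1.569 m, τ = 474.3 × 1.569 = 744.2 N·m counterclockwise.
Toolbox: 6.42 × 9.8 = 62.92 N down at 1.15 m → arm 1.23 m, τ = 62.92 × 1.23 = 77.39 N·m counterclockwise.
Lamp: 2.23 × 9.8 = 21.85 N down at 1.9 m → arm 0.48 m, τ = 21.85 × 0.48 = 10.49 N·m counterclockwise.
Net moment of the loads = 1150 N·m counterclockwise.
The upward force F acts at the left end, arm 2.38 m, giving F × 2.38 clockwise.
For rotational equilibrium, F × 2.38 = 1150, so F = 1150 / 2.38 = 483 N.

F ≈ 483 N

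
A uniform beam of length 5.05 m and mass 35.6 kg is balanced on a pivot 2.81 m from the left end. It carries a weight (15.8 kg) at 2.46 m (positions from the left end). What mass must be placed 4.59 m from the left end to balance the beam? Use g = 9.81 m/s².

Taking torques about the pivot (at 2.81 m from the left end):
Beam weight: 35.6 × 9.81 = 349.2 N down at 2.525 m → arm 0.285 m, τ = 349.2 × 0.285 = 99.52 N·m counterclockwise.
Weight: 15.8 × 9.81 = 155 N down at 2.46 m → arm 0.35 m, τ = 155 × 0.35 = 54.25 N·m counterclockwise.
Net moment of known loads = 153.8 N·m counterclockwise.
An unknown mass m at 4.59 m has arm 1.78 m; its moment is m·g·1.78 clockwise.
Balancing moments: m × 9.81 × 1.78 = 153.8, giving m = 153.8 / (9.81 × 1.78) = 8.81 kg.

m ≈ 8.81 kg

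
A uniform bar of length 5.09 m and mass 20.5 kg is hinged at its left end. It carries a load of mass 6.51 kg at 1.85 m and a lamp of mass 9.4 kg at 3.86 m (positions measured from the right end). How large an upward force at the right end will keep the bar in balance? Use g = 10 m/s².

Taking torques about the left end:
Beam weight: 20.5 × 10 = 205 N down at 2.545 m → arm 2.545 m, τ = 205 × 2.545 = 521.7 N·m clockwise.
Load: 6.51 × 10 = 65.1 N down at 1.85 m → arm 3.24 m, τ = 65.1 × 3.24 = 210.9 N·m clockwise.
Lamp: 9.4 × 10 = 94 N down at 3.86 m → arm 1.23 m, τ = 94 × 1.23 = 115.6 N·m clockwise.
Net moment of the loads = 848.2 N·m clockwise.
The upward force F acts at the right end, arm 5.09 m, giving F × 5.09 counterclockwise.
Setting net torque to zero: F × 5.09 = 848.2 → F = 848.2 / 5.09 = 167 N.

F ≈ 167 N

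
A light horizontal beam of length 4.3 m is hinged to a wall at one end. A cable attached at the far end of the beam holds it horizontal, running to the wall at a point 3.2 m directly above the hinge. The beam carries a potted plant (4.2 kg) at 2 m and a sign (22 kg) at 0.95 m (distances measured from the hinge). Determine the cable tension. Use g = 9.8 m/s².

Choose the hinge as the axis so the unknown hinge reaction has zero arm there.
Potted plant: 4.2 × 9.8 = 41.16 N down at 2 m → arm 2 m, τ = 41.16 × 2 = 82.32 N·m clockwise.
Sign: 22 × 9.8 = 215.6 N down at 0.95 m → arm 0.95 m, τ = 215.6 × 0.95 = 204.8 N·m clockwise.
Total clockwise load moment = 287.1 N·m.
The cable tension T acts at 4.3 m; only its component perpendicular to the beam, T sinθ, produces torque. sinθ = h/√(h²+d²) = 3.2/√(3.2²+4.3²) = 0.597.
For rotational equilibrium, T × 4.3 × 0.597 = 287.1, so T = 287.1 / 2.567 = 112 N.

T ≈ 112 N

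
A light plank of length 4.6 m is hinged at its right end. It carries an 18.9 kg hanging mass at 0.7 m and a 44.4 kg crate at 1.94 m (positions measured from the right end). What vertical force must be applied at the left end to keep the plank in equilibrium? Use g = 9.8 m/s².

Take moments about the right end.
Hanging mass: 18.9 × 9.8 = 185.2 N down at 0.7 m → arm 0.7 m, τ = 185.2 × 0.7 = 129.6 N·m counterclockwise.
Crate: 44.4 × 9.8 = 435.1 N down at 1.94 m → arm 1.94 m, τ = 435.1 × 1.94 = 844.1 N·m counterclockwise.
Net moment of the loads = 973.7 N·m counterclockwise.
The upward force F acts at the left end, arm 4.6 m, giving F × 4.6 clockwise.
Setting net torque to zero: F × 4.6 = 973.7 → F = 973.7 / 4.6 = 212 N.

F ≈ 212 N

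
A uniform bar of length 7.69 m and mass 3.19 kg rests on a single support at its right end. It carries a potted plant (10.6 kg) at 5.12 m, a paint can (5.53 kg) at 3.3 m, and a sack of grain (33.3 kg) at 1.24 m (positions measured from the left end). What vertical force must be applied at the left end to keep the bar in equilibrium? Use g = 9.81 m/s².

About the right end:
Beam weight: 3.19 × 9.81 = 31.29 N down at 3.845 m → arm 3.845 m, τ = 31.29 × 3.845 = 120.3 N·m counterclockwise.
Potted plant: 10.6 × 9.81 = 104 N down at 5.12 m → arm 2.57 m, τ = 104 × 2.57 = 267.3 N·m counterclockwise.
Paint can: 5.53 × 9.81 = 54.25 N down at 3.3 m → arm 4.39 m, τ = 54.25 × 4.39 = 238.2 N·m counterclockwise.
Sack of grain: 33.3 × 9.81 = 326.7 N down at 1.24 m → arm 6.45 m, τ = 326.7 × 6.45 = 2107 N·m counterclockwise.
Net moment of the loads = 2733 N·m counterclockwise.
The upward force F acts at the left end, arm 7.69 m, giving F × 7.69 clockwise.
For rotational equilibrium, F × 7.69 = 2733, so F = 2733 / 7.69 = 355 N.

F ≈ 355 N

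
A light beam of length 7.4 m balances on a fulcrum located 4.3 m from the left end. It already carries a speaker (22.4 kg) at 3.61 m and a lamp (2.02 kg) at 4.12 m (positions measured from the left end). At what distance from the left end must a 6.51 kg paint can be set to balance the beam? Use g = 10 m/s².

Choose the fulcrum (at 4.3 m from the left end) as the axis so the support reaction has zero arm there.
Speaker: 22.4 × 10 = 224 N down at 3.61 m → arm 0.69 m, τ = 224 × 0.69 = 154.6 N·m counterclockwise.
Lamp: 2.02 × 10 = 20.2 N down at 4.12 m → arm 0.18 m, τ = 20.2 × 0.18 = 3.636 N·m counterclockwise.
Net moment of existing loads = 158.2 N·m counterclockwise.
The paint can weighs 6.51 × 10 = 65.1 N and must supply an equal clockwise moment, so its lever arm about the fulcrum is 158.2 / 65.1 = 2.43 m.
That puts it at 4.3 + 2.43 = 6.73 m from the left end.

x ≈ 6.73 m from the left end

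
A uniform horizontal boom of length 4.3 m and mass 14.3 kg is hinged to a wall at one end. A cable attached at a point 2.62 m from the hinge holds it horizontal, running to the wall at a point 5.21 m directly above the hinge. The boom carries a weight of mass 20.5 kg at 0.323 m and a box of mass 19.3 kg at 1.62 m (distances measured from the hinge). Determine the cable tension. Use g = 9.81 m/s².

T ≈ 288 N

Taking torques about the hinge:
Beam weight: 14.3 × 9.81 = 140.3 N down at 2.15 m → arm 2.15 m, τ = 140.3 × 2.15 = 301.6 N·m clockwise.
Weight: 20.5 × 9.81 = 201.1 N down at 0.323 m → arm 0.323 m, τ = 201.1 × 0.323 = 64.96 N·m clockwise.
Box: 19.3 × 9.81 = 189.3 N down at 1.62 m → arm 1.62 m, τ = 189.3 × 1.62 = 306.7 N·m clockwise.
Total clockwise load moment = 673.3 N·m.
The cable tension T acts at 2.62 m; only its component perpendicular to the boom, T sinθ, produces torque. sinθ = h/√(h²+d²) = 5.21/√(5.21²+2.62²) = 0.8934.
Balancing moments: T × 2.62 × 0.8934 = 673.3, giving T = 673.3 / 2.341 = 288 N.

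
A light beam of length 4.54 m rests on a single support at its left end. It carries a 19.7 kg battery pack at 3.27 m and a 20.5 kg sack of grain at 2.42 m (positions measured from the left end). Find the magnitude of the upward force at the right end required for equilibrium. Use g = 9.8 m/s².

Taking torques about the left end:
Battery pack: 19.7 × 9.8 = 193.1 N down at 3.27 m → arm 3.27 m, τ = 193.1 × 3.27 = 631.4 N·m clockwise.
Sack of grain: 20.5 × 9.8 = 200.9 N down at 2.42 m → arm 2.42 m, τ = 200.9 × 2.42 = 486.2 N·m clockwise.
Net moment of the loads = 1118 N·m clockwise.
The upward force F acts at the right end, arm 4.54 m, giving F × 4.54 counterclockwise.
Στ = 0 ⇒ F × 4.54 = 1118 ⇒ F = 1118 / 4.54 = 246 N.

F ≈ 246 N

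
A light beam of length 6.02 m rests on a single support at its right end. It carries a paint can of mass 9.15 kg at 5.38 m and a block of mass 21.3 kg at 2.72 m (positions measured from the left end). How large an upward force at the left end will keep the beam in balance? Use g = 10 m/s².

F ≈ 126 N

Take moments about the right end.
Paint can: 9.15 × 10 = 91.5 N down at 5.38 m → arm 0.64 m, τ = 91.5 × 0.64 = 58.56 N·m counterclockwise.
Block: 21.3 × 10 = 213 N down at 2.72 m → arm 3.3 m, τ = 213 × 3.3 = 702.9 N·m counterclockwise.
Net moment of the loads = 761.5 N·m counterclockwise.
The upward force F acts at the left end, arm 6.02 m, giving F × 6.02 clockwise.
Setting net torque to zero: F × 6.02 = 761.5 → F = 761.5 / 6.02 = 126 N.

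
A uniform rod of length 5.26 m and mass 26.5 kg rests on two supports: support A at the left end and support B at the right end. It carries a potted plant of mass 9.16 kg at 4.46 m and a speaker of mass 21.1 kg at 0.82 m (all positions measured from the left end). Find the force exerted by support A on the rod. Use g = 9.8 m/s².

R_A ≈ 318 N

Choose support B as the axis so its reaction then has zero moment arm.
Beam weight: 26.5 × 9.8 = 259.7 N down at 2.63 m → arm 2.63 m, τ = 259.7 × 2.63 = 683 N·m counterclockwise.
Potted plant: 9.16 × 9.8 = 89.77 N down at 4.46 m → arm 0.8 m, τ = 89.77 × 0.8 = 71.82 N·m counterclockwise.
Speaker: 21.1 × 9.8 = 206.8 N down at 0.82 m → arm 4.44 m, τ = 206.8 × 4.44 = 918.2 N·m counterclockwise.
Net load moment about support B = 1673 N·m counterclockwise.
Reaction R at support A is upward at 0 m, arm 5.26 m → moment R × 5.26 clockwise.
Balancing moments: R × 5.26 = 1673, giving R = 318 N.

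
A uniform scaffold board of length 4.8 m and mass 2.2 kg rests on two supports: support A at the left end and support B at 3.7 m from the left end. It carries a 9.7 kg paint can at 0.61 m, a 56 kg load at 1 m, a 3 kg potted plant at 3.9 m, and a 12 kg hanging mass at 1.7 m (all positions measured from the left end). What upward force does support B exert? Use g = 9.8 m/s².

R_B ≈ 263 N

Choose support A as the axis so its reaction then has zero moment arm.
Beam weight: 2.2 × 9.8 = 21.56 N down at 2.4 m → arm 2.4 m, τ = 21.56 × 2.4 = 51.74 N·m clockwise.
Paint can: 9.7 × 9.8 = 95.06 N down at 0.61 m → arm 0.61 m, τ = 95.06 × 0.61 = 57.99 N·m clockwise.
Load: 56 × 9.8 = 548.8 N down at 1 m → arm 1 m, τ = 548.8 × 1 = 548.8 N·m clockwise.
Potted plant: 3 × 9.8 = 29.4 N down at 3.9 m → arm 3.9 m, τ = 29.4 × 3.9 = 114.7 N·m clockwise.
Hanging mass: 12 × 9.8 = 117.6 N down at 1.7 m → arm 1.7 m, τ = 117.6 × 1.7 = 199.9 N·m clockwise.
Net load moment about support A = 973.1 N·m clockwise.
Reaction R at support B is upward at 3.7 m, arm 3.7 m → moment R × 3.7 counterclockwise.
Στ = 0 ⇒ R × 3.7 = 973.1 ⇒ R = 263 N.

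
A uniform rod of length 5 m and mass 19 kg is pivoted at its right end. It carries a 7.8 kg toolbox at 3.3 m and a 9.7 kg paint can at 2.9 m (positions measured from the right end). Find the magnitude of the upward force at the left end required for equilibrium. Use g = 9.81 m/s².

F ≈ 199 N

Taking torques about the right end:
Beam weight: 19 × 9.81 = 186.4 N down at 2.5 m → arm 2.5 m, τ = 186.4 × 2.5 = 466 N·m counterclockwise.
Toolbox: 7.8 × 9.81 = 76.52 N down at 3.3 m → arm 3.3 m, τ = 76.52 × 3.3 = 252.5 N·m counterclockwise.
Paint can: 9.7 × 9.81 = 95.16 N down at 2.9 m → arm 2.9 m, τ = 95.16 × 2.9 = 276 N·m counterclockwise.
Net moment of the loads = 994.5 N·m counterclockwise.
The upward force F acts at the left end, arm 5 m, giving F × 5 clockwise.
Στ = 0 ⇒ F × 5 = 994.5 ⇒ F = 994.5 / 5 = 199 N.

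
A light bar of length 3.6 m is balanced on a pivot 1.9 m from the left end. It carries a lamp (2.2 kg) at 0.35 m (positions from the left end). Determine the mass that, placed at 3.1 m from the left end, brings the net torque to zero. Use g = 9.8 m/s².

m ≈ 2.84 kg

About the pivot (at 1.9 m from the left end):
Lamp: 2.2 × 9.8 = 21.56 N down at 0.35 m → arm 1.55 m, τ = 21.56 × 1.55 = 33.42 N·m counterclockwise.
Net moment of known loads = 33.42 N·m counterclockwise.
An unknown mass m at 3.1 m has arm 1.2 m; its moment is m·g·1.2 clockwise.
Στ = 0 ⇒ m × 9.8 × 1.2 = 33.42 ⇒ m = 33.42 / (9.8 × 1.2) = 2.84 kg.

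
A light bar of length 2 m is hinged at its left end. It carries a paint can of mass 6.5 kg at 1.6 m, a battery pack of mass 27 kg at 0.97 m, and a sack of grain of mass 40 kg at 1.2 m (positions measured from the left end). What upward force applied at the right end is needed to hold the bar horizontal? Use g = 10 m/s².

Sum moments about the left end (the unknown pivot reaction has zero arm there).
Paint can: 6.5 × 10 = 65 N down at 1.6 m → arm 1.6 m, τ = 65 × 1.6 = 104 N·m clockwise.
Battery pack: 27 × 10 = 270 N down at 0.97 m → arm 0.97 m, τ = 270 × 0.97 = 261.9 N·m clockwise.
Sack of grain: 40 × 10 = 400 N down at 1.2 m → arm 1.2 m, τ = 400 × 1.2 = 480 N·m clockwise.
Net moment of the loads = 845.9 N·m clockwise.
The upward force F acts at the right end, arm 2 m, giving F × 2 counterclockwise.
Balancing moments: F × 2 = 845.9, giving F = 845.9 / 2 = 423 N.

F ≈ 423 N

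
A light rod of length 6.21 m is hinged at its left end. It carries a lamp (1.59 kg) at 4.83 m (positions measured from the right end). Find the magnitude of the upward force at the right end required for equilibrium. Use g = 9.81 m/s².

F ≈ 3.47 N

Taking torques about the left end:
Lamp: 1.59 × 9.81 = 15.6 N down at 4.83 m → arm 1.38 m, τ = 15.6 × 1.38 = 21.53 N·m clockwise.
Net moment of the loads = 21.53 N·m clockwise.
The upward force F acts at the right end, arm 6.21 m, giving F × 6.21 counterclockwise.
Setting net torque to zero: F × 6.21 = 21.53 → F = 21.53 / 6.21 = 3.47 N.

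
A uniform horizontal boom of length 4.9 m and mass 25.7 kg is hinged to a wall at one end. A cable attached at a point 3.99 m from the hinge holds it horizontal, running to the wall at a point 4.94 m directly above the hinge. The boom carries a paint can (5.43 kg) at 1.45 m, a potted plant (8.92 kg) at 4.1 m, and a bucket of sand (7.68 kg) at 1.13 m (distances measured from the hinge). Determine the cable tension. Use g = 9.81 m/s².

T ≈ 367 N

Sum moments about the hinge (the unknown hinge reaction has zero arm there).
Beam weight: 25.7 × 9.81 = 252.1 N down at 2.45 m → arm 2.45 m, τ = 252.1 × 2.45 = 617.6 N·m clockwise.
Paint can: 5.43 × 9.81 = 53.27 N down at 1.45 m → arm 1.45 m, τ = 53.27 × 1.45 = 77.24 N·m clockwise.
Potted plant: 8.92 × 9.81 = 87.51 N down at 4.1 m → arm 4.1 m, τ = 87.51 × 4.1 = 358.8 N·m clockwise.
Bucket of sand: 7.68 × 9.81 = 75.34 N down at 1.13 m → arm 1.13 m, τ = 75.34 × 1.13 = 85.13 N·m clockwise.
Total clockwise load moment = 1139 N·m.
The cable tension T acts at 3.99 m; only its component perpendicular to the boom, T sinθ, produces torque. sinθ = h/√(h²+d²) = 4.94/√(4.94²+3.99²) = 0.7779.
Setting net torque to zero: T × 3.99 × 0.7779 = 1139 → T = 1139 / 3.104 = 367 N.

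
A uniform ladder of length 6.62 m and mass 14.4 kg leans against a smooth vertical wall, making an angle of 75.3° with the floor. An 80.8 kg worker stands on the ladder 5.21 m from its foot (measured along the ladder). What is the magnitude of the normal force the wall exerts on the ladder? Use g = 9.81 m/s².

N_wall ≈ 182 N

Take moments about the foot of the ladder.
Ladder weight 14.4×9.81 = 141.3 N acts at 3.31 m along the ladder; its horizontal arm is 3.31·cos75.3° = 0.8399 m → τ = 118.7 N·m clockwise.
Worker: 80.8×9.81 = 792.6 N at 5.21 m → arm 1.322 m → τ = 1048 N·m clockwise.
Wall normal N acts horizontally at the top; its moment arm is the height L sinθ = 6.62·sin75.3° = 6.403 m, counterclockwise.
Balancing moments: N × 6.403 = 1167, giving N = 182 N.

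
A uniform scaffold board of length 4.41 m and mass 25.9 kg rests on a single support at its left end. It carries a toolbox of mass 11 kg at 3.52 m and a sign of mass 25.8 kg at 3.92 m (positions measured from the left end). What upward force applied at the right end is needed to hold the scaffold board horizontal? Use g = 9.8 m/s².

F ≈ 438 N

Take moments about the left end.
Beam weight: 25.9 × 9.8 = 253.8 N down at 2.205 m → arm 2.205 m, τ = 253.8 × 2.205 = 559.6 N·m clockwise.
Toolbox: 11 × 9.8 = 107.8 N down at 3.52 m → arm 3.52 m, τ = 107.8 × 3.52 = 379.5 N·m clockwise.
Sign: 25.8 × 9.8 = 252.8 N down at 3.92 m → arm 3.92 m, τ = 252.8 × 3.92 = 991 N·m clockwise.
Net moment of the loads = 1930 N·m clockwise.
The upward force F acts at the right end, arm 4.41 m, giving F × 4.41 counterclockwise.
Στ = 0 ⇒ F × 4.41 = 1930 ⇒ F = 1930 / 4.41 = 438 N.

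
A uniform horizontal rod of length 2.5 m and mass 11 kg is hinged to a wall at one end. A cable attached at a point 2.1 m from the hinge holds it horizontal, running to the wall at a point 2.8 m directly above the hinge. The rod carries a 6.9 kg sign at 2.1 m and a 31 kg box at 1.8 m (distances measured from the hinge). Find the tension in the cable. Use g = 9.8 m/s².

T ≈ 490 N

Take moments about the hinge.
Beam weight: 11 × 9.8 = 107.8 N down at 1.25 m → arm 1.25 m, τ = 107.8 × 1.25 = 134.8 N·m clockwise.
Sign: 6.9 × 9.8 = 67.62 N down at 2.1 m → arm 2.1 m, τ = 67.62 × 2.1 = 142 N·m clockwise.
Box: 31 × 9.8 = 303.8 N down at 1.8 m → arm 1.8 m, τ = 303.8 × 1.8 = 546.8 N·m clockwise.
Total clockwise load moment = 823.6 N·m.
The cable tension T acts at 2.1 m; only its component perpendicular to the rod, T sinθ, produces torque. sinθ = h/√(h²+d²) = 2.8/√(2.8²+2.1²) = 0.8.
Balancing moments: T × 2.1 × 0.8 = 823.6, giving T = 823.6 / 1.68 = 490 N.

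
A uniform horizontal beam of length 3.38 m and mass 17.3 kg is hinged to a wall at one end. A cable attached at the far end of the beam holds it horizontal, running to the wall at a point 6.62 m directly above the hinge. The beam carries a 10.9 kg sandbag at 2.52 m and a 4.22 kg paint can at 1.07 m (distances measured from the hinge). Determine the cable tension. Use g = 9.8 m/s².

T ≈ 199 N

Sum moments about the hinge (the unknown hinge reaction has zero arm there).
Beam weight: 17.3 × 9.8 = 169.5 N down at 1.69 m → arm 1.69 m, τ = 169.5 × 1.69 = 286.5 N·m clockwise.
Sandbag: 10.9 × 9.8 = 106.8 N down at 2.52 m → arm 2.52 m, τ = 106.8 × 2.52 = 269.1 N·m clockwise.
Paint can: 4.22 × 9.8 = 41.36 N down at 1.07 m → arm 1.07 m, τ = 41.36 × 1.07 = 44.26 N·m clockwise.
Total clockwise load moment = 599.9 N·m.
The cable tension T acts at 3.38 m; only its component perpendicular to the beam, T sinθ, produces torque. sinθ = h/√(h²+d²) = 6.62/√(6.62²+3.38²) = 0.8906.
For rotational equilibrium, T × 3.38 × 0.8906 = 599.9, so T = 599.9 / 3.01 = 199 N.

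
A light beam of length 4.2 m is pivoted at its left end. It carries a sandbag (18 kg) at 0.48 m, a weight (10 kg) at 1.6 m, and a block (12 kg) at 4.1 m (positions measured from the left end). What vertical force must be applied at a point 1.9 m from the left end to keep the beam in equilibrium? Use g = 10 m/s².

Choose the left end as the axis so the unknown pivot reaction has zero arm there.
Sandbag: 18 × 10 = 180 N down at 0.48 m → arm 0.48 m, τ = 180 × 0.48 = 86.4 N·m clockwise.
Weight: 10 × 10 = 100 N down at 1.6 m → arm 1.6 m, τ = 100 × 1.6 = 160 N·m clockwise.
Block: 12 × 10 = 120 N down at 4.1 m → arm 4.1 m, τ = 120 × 4.1 = 492 N·m clockwise.
Net moment of the loads = 738.4 N·m clockwise.
The upward force F acts at a point 1.9 m from the left end, arm 1.9 m, giving F × 1.9 counterclockwise.
Setting net torque to zero: F × 1.9 = 738.4 → F = 738.4 / 1.9 = 389 N.

F ≈ 389 N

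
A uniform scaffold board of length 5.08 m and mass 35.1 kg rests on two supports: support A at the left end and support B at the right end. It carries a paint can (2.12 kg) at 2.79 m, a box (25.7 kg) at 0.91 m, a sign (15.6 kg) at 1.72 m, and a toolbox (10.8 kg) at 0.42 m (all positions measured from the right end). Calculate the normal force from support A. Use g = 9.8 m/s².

Sum moments about support B (its reaction then has zero moment arm).
Beam weight: 35.1 × 9.8 = 344 N down at 2.54 m → arm 2.54 m, τ = 344 × 2.54 = 873.8 N·m counterclockwise.
Paint can: 2.12 × 9.8 = 20.78 N down at 2.79 m → arm 2.79 m, τ = 20.78 × 2.79 = 57.98 N·m counterclockwise.
Box: 25.7 × 9.8 = 251.9 N down at 0.91 m → arm 0.91 m, τ = 251.9 × 0.91 = 229.2 N·m counterclockwise.
Sign: 15.6 × 9.8 = 152.9 N down at 1.72 m → arm 1.72 m, τ = 152.9 × 1.72 = 263 N·m counterclockwise.
Toolbox: 10.8 × 9.8 = 105.8 N down at 0.42 m → arm 0.42 m, τ = 105.8 × 0.42 = 44.44 N·m counterclockwise.
Net load moment about support B = 1468 N·m counterclockwise.
Reaction R at support A is upward at 5.08 m, arm 5.08 m → moment R × 5.08 clockwise.
Στ = 0 ⇒ R × 5.08 = 1468 ⇒ R = 289 N.

R_A ≈ 289 N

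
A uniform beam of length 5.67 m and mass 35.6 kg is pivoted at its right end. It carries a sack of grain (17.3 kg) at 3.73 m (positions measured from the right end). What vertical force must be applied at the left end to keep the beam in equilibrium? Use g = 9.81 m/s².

F ≈ 286 N

Take moments about the right end.
Beam weight: 35.6 × 9.81 = 349.2 N down at 2.835 m → arm 2.835 m, τ = 349.2 × 2.835 = 990 N·m counterclockwise.
Sack of grain: 17.3 × 9.81 = 169.7 N down at 3.73 m → arm 3.73 m, τ = 169.7 × 3.73 = 633 N·m counterclockwise.
Net moment of the loads = 1623 N·m counterclockwise.
The upward force F acts at the left end, arm 5.67 m, giving F × 5.67 clockwise.
Στ = 0 ⇒ F × 5.67 = 1623 ⇒ F = 1623 / 5.67 = 286 N.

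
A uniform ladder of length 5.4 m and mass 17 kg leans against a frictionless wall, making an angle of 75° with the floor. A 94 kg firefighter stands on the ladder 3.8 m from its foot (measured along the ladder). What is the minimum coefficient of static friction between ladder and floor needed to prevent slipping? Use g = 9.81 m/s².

Choose the foot of the ladder as the axis so the floor normal and friction both act there and drop out.
Ladder weight 17×9.81 = 166.8 N acts at 2.7 m along the ladder; its horizontal arm is 2.7·cos75° = 0.6988 m → τ = 116.6 N·m clockwise.
Firefighter: 94×9.81 = 922.1 N at 3.8 m → arm 0.9835 m → τ = 906.9 N·m clockwise.
Wall normal N acts horizontally at the top; its moment arm is the height L sinθ = 5.4·sin75° = 5.216 m, counterclockwise.
Balancing moments: N × 5.216 = 1024, giving N = 196.3 N.
ΣFx = 0 ⇒ f = N_wall = 196.3 N. ΣFy = 0 ⇒ N_floor = 1089 N.
μ_min = f / N_floor = 196.3 / 1089 = 0.18.

μ_min ≈ 0.18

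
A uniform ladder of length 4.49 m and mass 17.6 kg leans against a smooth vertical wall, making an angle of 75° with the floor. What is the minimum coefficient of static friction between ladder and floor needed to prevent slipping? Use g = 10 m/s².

μ_min ≈ 0.134

Sum moments about the foot of the ladder (the floor normal and friction both act there and drop out).
Ladder weight 17.6×10 = 176 N acts at 2.245 m along the ladder; its horizontal arm is 2.245·cos75° = 0.581 m → τ = 102.3 N·m clockwise.
Wall normal N acts horizontally at the top; its moment arm is the height L sinθ = 4.49·sin75° = 4.337 m, counterclockwise.
Setting net torque to zero: N × 4.337 = 102.3 → N = 23.59 N.
ΣFx = 0 ⇒ f = N_wall = 23.59 N. ΣFy = 0 ⇒ N_floor = 176 N.
μ_min = f / N_floor = 23.59 / 176 = 0.134.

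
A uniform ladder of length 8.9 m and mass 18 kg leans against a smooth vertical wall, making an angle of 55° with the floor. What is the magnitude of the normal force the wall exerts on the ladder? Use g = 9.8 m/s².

N_wall ≈ 61.8 N

Choose the foot of the ladder as the axis so the floor normal and friction both act there and drop out.
Ladder weight 18×9.8 = 176.4 N acts at 4.45 m along the ladder; its horizontal arm is 4.45·cos55° = 2.552 m → τ = 450.2 N·m clockwise.
Wall normal N acts horizontally at the top; its moment arm is the height L sinθ = 8.9·sin55° = 7.29 m, counterclockwise.
Setting net torque to zero: N × 7.29 = 450.2 → N = 61.8 N.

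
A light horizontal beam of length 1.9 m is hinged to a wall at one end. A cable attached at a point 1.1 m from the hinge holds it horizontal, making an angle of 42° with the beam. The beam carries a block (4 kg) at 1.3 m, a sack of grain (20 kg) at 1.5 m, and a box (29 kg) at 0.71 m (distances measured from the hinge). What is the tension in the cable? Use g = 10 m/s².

Choose the hinge as the axis so the unknown hinge reaction has zero arm there.
Block: 4 × 10 = 40 N down at 1.3 m → arm 1.3 m, τ = 40 × 1.3 = 52 N·m clockwise.
Sack of grain: 20 × 10 = 200 N down at 1.5 m → arm 1.5 m, τ = 200 × 1.5 = 300 N·m clockwise.
Box: 29 × 10 = 290 N down at 0.71 m → arm 0.71 m, τ = 290 × 0.71 = 205.9 N·m clockwise.
Total clockwise load moment = 557.9 N·m.
The cable tension T acts at 1.1 m; only its component perpendicular to the beam, T sinθ, produces torque. sin 42° = 0.6691.
Στ = 0 ⇒ T × 1.1 × 0.6691 = 557.9 ⇒ T = 557.9 / 0.736 = 758 N.

T ≈ 758 N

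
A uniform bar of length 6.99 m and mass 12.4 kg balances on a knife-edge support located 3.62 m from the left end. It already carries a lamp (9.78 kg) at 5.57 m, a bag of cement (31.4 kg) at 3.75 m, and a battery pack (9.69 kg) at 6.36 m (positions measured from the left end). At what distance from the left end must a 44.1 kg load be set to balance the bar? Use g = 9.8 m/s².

x ≈ 2.53 m from the left end

Choose the knife-edge support (at 3.62 m from the left end) as the axis so the support reaction has zero arm there.
Beam weight: 12.4 × 9.8 = 121.5 N down at 3.495 m → arm 0.125 m, τ = 121.5 × 0.125 = 15.19 N·m counterclockwise.
Lamp: 9.78 × 9.8 = 95.84 N down at 5.57 m → arm 1.95 m, τ = 95.84 × 1.95 = 186.9 N·m clockwise.
Bag of cement: 31.4 × 9.8 = 307.7 N down at 3.75 m → arm 0.13 m, τ = 307.7 × 0.13 = 40 N·m clockwise.
Battery pack: 9.69 × 9.8 = 94.96 N down at 6.36 m → arm 2.74 m, τ = 94.96 × 2.74 = 260.2 N·m clockwise.
Net moment of existing loads = 471.9 N·m clockwise.
The load weighs 44.1 × 9.8 = 432.2 N and must supply an equal counterclockwise moment, so its lever arm about the knife-edge support is 471.9 / 432.2 = 1.09 m.
That puts it at 3.62 − 1.09 = 2.53 m from the left end.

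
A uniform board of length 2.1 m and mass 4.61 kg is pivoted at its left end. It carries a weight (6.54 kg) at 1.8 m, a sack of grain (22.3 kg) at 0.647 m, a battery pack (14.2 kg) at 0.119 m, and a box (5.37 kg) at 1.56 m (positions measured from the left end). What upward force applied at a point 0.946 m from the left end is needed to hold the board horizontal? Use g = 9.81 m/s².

Take moments about the left end.
Beam weight: 4.61 × 9.81 = 45.22 N down at 1.05 m → arm 1.05 m, τ = 45.22 × 1.05 = 47.48 N·m clockwise.
Weight: 6.54 × 9.81 = 64.16 N down at 1.8 m → arm 1.8 m, τ = 64.16 × 1.8 = 115.5 N·m clockwise.
Sack of grain: 22.3 × 9.81 = 218.8 N down at 0.647 m → arm 0.647 m, τ = 218.8 × 0.647 = 141.6 N·m clockwise.
Battery pack: 14.2 × 9.81 = 139.3 N down at 0.119 m → arm 0.119 m, τ = 139.3 × 0.119 = 16.58 N·m clockwise.
Box: 5.37 × 9.81 = 52.68 N down at 1.56 m → arm 1.56 m, τ = 52.68 × 1.56 = 82.18 N·m clockwise.
Net moment of the loads = 403.3 N·m clockwise.
The upward force F acts at a point 0.946 m from the left end, arm 0.946 m, giving F × 0.946 counterclockwise.
Setting net torque to zero: F × 0.946 = 403.3 → F = 403.3 / 0.946 = 426 N.

F ≈ 426 N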